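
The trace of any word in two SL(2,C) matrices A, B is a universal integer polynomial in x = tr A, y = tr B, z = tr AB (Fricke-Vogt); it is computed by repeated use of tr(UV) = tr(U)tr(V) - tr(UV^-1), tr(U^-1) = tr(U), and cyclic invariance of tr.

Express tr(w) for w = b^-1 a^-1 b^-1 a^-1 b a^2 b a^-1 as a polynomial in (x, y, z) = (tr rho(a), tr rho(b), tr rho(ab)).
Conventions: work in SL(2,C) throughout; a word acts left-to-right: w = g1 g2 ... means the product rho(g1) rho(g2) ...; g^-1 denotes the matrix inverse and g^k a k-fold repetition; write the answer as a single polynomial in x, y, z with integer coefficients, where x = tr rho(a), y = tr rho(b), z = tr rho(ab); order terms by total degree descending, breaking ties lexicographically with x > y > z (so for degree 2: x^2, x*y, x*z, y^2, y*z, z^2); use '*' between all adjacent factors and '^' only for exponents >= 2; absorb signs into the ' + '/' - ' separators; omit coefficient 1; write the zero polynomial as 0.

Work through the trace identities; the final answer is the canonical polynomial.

apply: tr(a b a) = tr(a)*tr(b a) - tr(b)   [square of a] = x*z - y
tr(a b a b) = tr(a b)*tr(a b) - tr(1)   [split at a repeated a] = z^2 - 2
tr(b a b^-1 a) = tr(a b a)*tr(b) - tr(a b a b)   [inverse elimination on b] = x*y*z - y^2 - z^2 + 2
tr(b^-1 a^-1 b a) = tr(b a b^-1)*tr(a) - tr(b a b^-1 a)   [inverse elimination on a] = -x*y*z + x^2 + y^2 + z^2 - 2
apply: tr(a^2 b a) = tr(a)*tr(b a^2) - tr(b a)   [square of a] = x^2*z - x*y - z
tr(b a b) = tr(b)*tr(a b) - tr(a)   [square of b] = y*z - x
tr(b a^2 b a) = tr(a)*tr(b a b a) - tr(b a b)   [square of a] = x*z^2 - y*z - x
tr(a^2) = tr(a)*tr(a) - tr(1)   [square of a] = x^2 - 2
tr(b a^2 b) = tr(b)*tr(a^2 b) - tr(a^2)   [square of b] = x*y*z - x^2 - y^2 + 2
apply: tr(a b a^2 b a) = tr(a)*tr(b a^2 b a) - tr(b a^2 b)   [square of a] = x^2*z^2 - 2*x*y*z + y^2 - 2
use: tr(b a b a b a) = tr(a b)*tr(a b a b) - tr(a^-1 b^-1)   [split at a repeated a] = z^3 - 3*z
tr(b a b a b) = tr(b)*tr(a b a b) - tr(a b a)   [square of b] = y*z^2 - x*z - y
tr(a b a^2 b a b) = tr(a)*tr(b a b a b a) - tr(b a b a b)   [square of a] = x*z^3 - y*z^2 - 2*x*z + y
tr(b a^2 b a b^-1 a) = tr(a b a^2 b a)*tr(b) - tr(a b a^2 b a b)   [inverse elimination on b] = x^2*y*z^2 - 2*x*y^2*z - x*z^3 + y^3 + y*z^2 + 2*x*z - 3*y
apply: tr(a^-1 b a^2 b a b^-1) = tr(b a^2 b a b^-1)*tr(a) - tr(b a^2 b a b^-1 a)   [inverse elimination on a] = -x^2*y*z^2 + x^3*z + 2*x*y^2*z + x*z^3 - x^2*y - y^3 - y*z^2 - 3*x*z + 3*y
use: tr(b^-1 a^-1 b a^2 b a b^-1) = tr(a^-1 b a^2 b a b^-1)*tr(b) - tr(a^-1 b a^2 b a)   [inverse elimination on b] = -x^2*y^2*z^2 + x^3*y*z + 2*x*y^3*z + x*y*z^3 - x^2*y^2 - y^4 - y^2*z^2 - 4*x*y*z + x^2 + 4*y^2 - 2
tr(a^2 b a^2) = tr(a)*tr(a^2 b a) - tr(a^2 b)   [square of a] = x^3*z - x^2*y - 2*x*z + y
use: tr(b a^3 b a) = tr(a)*tr(a b a b a) - tr(a b a b)   [square of a] = x^2*z^2 - x*y*z - x^2 - z^2 + 2
apply: tr(a^3) = tr(a)*tr(a^2) - tr(a)   [square of a] = x^3 - 3*x
apply: tr(b a^3 b) = tr(b)*tr(a^3 b) - tr(a^3)   [square of b] = x^2*y*z - x^3 - x*y^2 - y*z + 3*x
tr(a b a^2 b a^2) = tr(a)*tr(b a^3 b a) - tr(b a^3 b)   [square of a] = x^3*z^2 - 2*x^2*y*z + x*y^2 - x*z^2 + y*z - x
use: tr(b^2 a b) = tr(b)*tr(b a b) - tr(b a)   [square of b] = y^2*z - x*y - z
apply: tr(b a b a^2 b) = tr(a)*tr(b^2 a b a) - tr(b^2 a b)   [square of a] = x*y*z^2 - x^2*z - y^2*z + z
apply: tr(a b a^2 b a^2 b) = tr(a)*tr(b a b a^2 b a) - tr(b a b a^2 b)   [square of a] = x^2*z^3 - 2*x*y*z^2 - x^2*z + y^2*z + x*y - z
tr(b a^2 b a^2 b^-1 a) = tr(a b a^2 b a^2)*tr(b) - tr(a b a^2 b a^2 b)   [inverse elimination on b] = x^3*y*z^2 - 2*x^2*y^2*z - x^2*z^3 + x*y^3 + x*y*z^2 + x^2*z - 2*x*y + z
apply: tr(a b^-1 a^-1 b a^2 b a) = tr(b a^2 b a^2 b^-1)*tr(a) - tr(b a^2 b a^2 b^-1 a)   [inverse elimination on a] = -x^3*y*z^2 + x^4*z + 2*x^2*y^2*z + x^2*z^3 - x^3*y - x*y^3 - x*y*z^2 - 3*x^2*z + 3*x*y - z
tr(b a b a b a b a) = tr(a b)*tr(a b a b a b) - tr(a^-1 b^-1 a^-1 b^-1)   [split at a repeated a] = z^4 - 4*z^2 + 2
use: tr(b a b a b a b) = tr(b)*tr(a b a b a b) - tr(a b a b a)   [square of b] = y*z^3 - x*z^2 - 2*y*z + x
tr(a b a^2 b a b a b) = tr(a)*tr(b a b a b a b a) - tr(b a b a b a b)   [square of a] = x*z^4 - y*z^3 - 3*x*z^2 + 2*y*z + x
tr(b a^2 b a b a b^-1 a) = tr(a b a^2 b a b a)*tr(b) - tr(a b a^2 b a b a b)   [inverse elimination on b] = x^2*y*z^3 - 2*x*y^2*z^2 - x*z^4 - x^2*y*z + y^3*z + y*z^3 + x*y^2 + 3*x*z^2 - 3*y*z - x
use: tr(a b^-1 a^-1 b a^2 b a b) = tr(b a^2 b a b a b^-1)*tr(a) - tr(b a^2 b a b a b^-1 a)   [inverse elimination on a] = -x^2*y*z^3 + x^3*z^2 + 2*x*y^2*z^2 + x*z^4 - y^3*z - y*z^3 - x^3 - x*y^2 - 4*x*z^2 + 3*y*z + 3*x
tr(b^-1 a^-1 b a^2 b a b^-1 a) = tr(a b^-1 a^-1 b a^2 b a)*tr(b) - tr(a b^-1 a^-1 b a^2 b a b)   [inverse elimination on b] = -x^3*y^2*z^2 + x^4*y*z + 2*x^2*y^3*z + 2*x^2*y*z^3 - x^3*y^2 - x^3*z^2 - x*y^4 - 3*x*y^2*z^2 - x*z^4 - 3*x^2*y*z + y^3*z + y*z^3 + x^3 + 4*x*y^2 + 4*x*z^2 - 4*y*z - 3*x
apply: tr(b^-1 a^-1 b^-1 a^-1 b a^2 b a) = tr(b^-1 a^-1 b a^2 b a b^-1)*tr(a) - tr(b^-1 a^-1 b a^2 b a b^-1 a)   [inverse elimination on a] = -x^2*y*z^3 + x^3*z^2 + 2*x*y^2*z^2 + x*z^4 - x^2*y*z - y^3*z - y*z^3 - 4*x*z^2 + 4*y*z + x
use: tr(b^-1 a^-1 b^-1 a^-1 b a^2 b a^-1) = tr(b^-1 a^-1 b^-1 a^-1 b a^2 b)*tr(a) - tr(b^-1 a^-1 b^-1 a^-1 b a^2 b a)   [inverse elimination on a] = x^2*y*z^3 - x^3*z^2 - 2*x*y^2*z^2 - x*z^4 + y^3*z + y*z^3 + x^3 + x*y^2 + 5*x*z^2 - 4*y*z - 3*x

x^2*y*z^3 - x^3*z^2 - 2*x*y^2*z^2 - x*z^4 + y^3*z + y*z^3 + x^3 + x*y^2 + 5*x*z^2 - 4*y*z - 3*x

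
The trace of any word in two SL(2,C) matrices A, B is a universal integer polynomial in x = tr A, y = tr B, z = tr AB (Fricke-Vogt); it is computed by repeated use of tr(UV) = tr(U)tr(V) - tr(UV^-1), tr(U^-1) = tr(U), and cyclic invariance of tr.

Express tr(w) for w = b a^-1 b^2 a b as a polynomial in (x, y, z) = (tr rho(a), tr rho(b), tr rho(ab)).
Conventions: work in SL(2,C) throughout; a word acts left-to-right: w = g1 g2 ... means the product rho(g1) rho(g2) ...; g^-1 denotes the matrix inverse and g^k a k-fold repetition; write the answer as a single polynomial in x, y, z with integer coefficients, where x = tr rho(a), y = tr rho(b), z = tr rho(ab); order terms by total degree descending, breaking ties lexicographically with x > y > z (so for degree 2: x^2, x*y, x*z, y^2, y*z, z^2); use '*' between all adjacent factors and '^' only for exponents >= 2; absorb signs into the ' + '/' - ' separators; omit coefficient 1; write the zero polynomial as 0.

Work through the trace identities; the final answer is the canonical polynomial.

apply: trace(b a b) = trace(b) * trace(a b) - trace(a) = y*z - x
apply: trace(b a b^2) = trace(b) * trace(b a b) - trace(b a) = y^2*z - x*y - z
trace(b^2 a b^2) = trace(b) * trace(b a b^2) - trace(b a b) = y^3*z - x*y^2 - 2*y*z + x
trace(a b a b) = trace(b a) * trace(b a) - trace(1)   [split at repeated b] = z^2 - 2
apply: trace(a b a) = trace(a) * trace(b a) - trace(b) = x*z - y
use: trace(a b^2 a b) = trace(b) * trace(a b a b) - trace(a b a) = y*z^2 - x*z - y
use: trace(b^2) = trace(b) * trace(b) - trace(1) = y^2 - 2
apply: trace(a b^2 a) = trace(a) * trace(b^2 a) - trace(b^2) = x*y*z - x^2 - y^2 + 2
trace(b^2 a b^2 a) = trace(b) * trace(a b^2 a b) - trace(a b^2 a) = y^2*z^2 - 2*x*y*z + x^2 - 2
apply: trace(b a^-1 b^2 a b) = trace(b^2 a b^2) * trace(a) - trace(b^2 a b^2 a) = x*y^3*z - x^2*y^2 - y^2*z^2 + 2

x*y^3*z - x^2*y^2 - y^2*z^2 + 2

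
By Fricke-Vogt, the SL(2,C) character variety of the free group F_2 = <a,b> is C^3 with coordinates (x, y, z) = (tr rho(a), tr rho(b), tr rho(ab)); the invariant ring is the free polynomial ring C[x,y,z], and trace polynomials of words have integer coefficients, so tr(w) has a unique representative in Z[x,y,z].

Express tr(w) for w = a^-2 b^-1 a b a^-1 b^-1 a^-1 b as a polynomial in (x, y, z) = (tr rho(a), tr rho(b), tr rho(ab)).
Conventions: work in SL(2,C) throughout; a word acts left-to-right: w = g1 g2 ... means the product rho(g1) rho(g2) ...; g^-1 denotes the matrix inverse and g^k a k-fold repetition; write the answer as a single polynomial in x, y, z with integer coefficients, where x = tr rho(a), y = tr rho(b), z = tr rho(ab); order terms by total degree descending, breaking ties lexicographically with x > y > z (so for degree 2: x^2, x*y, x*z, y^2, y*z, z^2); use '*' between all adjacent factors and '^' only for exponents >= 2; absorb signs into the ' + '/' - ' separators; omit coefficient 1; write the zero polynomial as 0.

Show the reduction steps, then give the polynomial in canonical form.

-x^3*y^2*z^2 + x^4*y*z + 2*x^2*y^3*z + 2*x^2*y*z^3 - x^3*y^2 - x^3*z^2 - x*y^4 - 2*x*y^2*z^2 - x*z^4 - 4*x^2*y*z + x^3 + 4*x*y^2 + 4*x*z^2 - 3*x

trace(a^-1) = trace(a) = x
apply: trace(a b a) = trace(a) * trace(b a) - trace(b)   [square of a] = x*z - y
apply: trace(a^2 b a) = trace(a) * trace(a b a) - trace(a b)   [square of a] = x^2*z - x*y - z
trace(b a b a) = trace(a b) * trace(a b) - trace(1)   [split at a repeated a] = z^2 - 2
trace(b a b) = trace(b) * trace(a b) - trace(a)   [square of b] = y*z - x
trace(b a^2 b a) = trace(a) * trace(b a b a) - trace(b a b)   [square of a] = x*z^2 - y*z - x
apply: trace(a^2) = trace(a) * trace(a) - trace(1)   [square of a] = x^2 - 2
trace(b a^2 b) = trace(b) * trace(a^2 b) - trace(a^2)   [square of b] = x*y*z - x^2 - y^2 + 2
trace(a b a^2 b a) = trace(a) * trace(b a^2 b a) - trace(b a^2 b)   [square of a] = x^2*z^2 - 2*x*y*z + y^2 - 2
trace(b a b a b a) = trace(a b) * trace(a b a b) - trace(a^-1 b^-1)   [split at a repeated a] = z^3 - 3*z
use: trace(b a b a b) = trace(b) * trace(a b a b) - trace(a b a)   [square of b] = y*z^2 - x*z - y
trace(a b a^2 b a b) = trace(a) * trace(b a b a b a) - trace(b a b a b)   [square of a] = x*z^3 - y*z^2 - 2*x*z + y
trace(b a^2 b a b^-1 a) = trace(a b a^2 b a) * trace(b) - trace(a b a^2 b a b)   [inverse elimination on b] = x^2*y*z^2 - 2*x*y^2*z - x*z^3 + y^3 + y*z^2 + 2*x*z - 3*y
apply: trace(b^-1 a^-1 b a^2 b a) = trace(b a^2 b a b^-1) * trace(a) - trace(b a^2 b a b^-1 a)   [inverse elimination on a] = -x^2*y*z^2 + x^3*z + 2*x*y^2*z + x*z^3 - x^2*y - y^3 - y*z^2 - 3*x*z + 3*y
trace(a b a^-1 b^-1 a^-1 b a) = trace(b^-1 a^-1 b a^2 b) * trace(a) - trace(b^-1 a^-1 b a^2 b a)   [inverse elimination on a] = x^2*y*z^2 - x^3*z - 2*x*y^2*z - x*z^3 + x^2*y + y^3 + y*z^2 + 4*x*z - 3*y
trace(b a b a b a^-1) = trace(b a b a b) * trace(a) - trace(b a b a b a)   [inverse elimination on a] = x*y*z^2 - x^2*z - z^3 - x*y + 3*z
trace(a^-1 b a b a b a^-1) = trace(b a b a b a^-1) * trace(a) - trace(b a b a b)   [inverse elimination on a] = x^2*y*z^2 - x^3*z - x*z^3 - x^2*y - y*z^2 + 4*x*z + y
apply: trace(b a b a b^2) = trace(b) * trace(b a b a b) - trace(b a b a)   [square of b] = y^2*z^2 - x*y*z - y^2 - z^2 + 2
trace(b a b a b^2 a) = trace(b) * trace(a b a b a b) - trace(a b a b a)   [square of b] = y*z^3 - x*z^2 - 2*y*z + x
trace(b a^-1 b a b a b) = trace(b a b a b^2) * trace(a) - trace(b a b a b^2 a)   [inverse elimination on a] = x*y^2*z^2 - x^2*y*z - y*z^3 - x*y^2 + 2*y*z + x
apply: trace(b a b a b a b a) = trace(b a) * trace(b a b a b a) - trace(b^-1 a^-1 b^-1 a^-1)   [split at a repeated b] = z^4 - 4*z^2 + 2
trace(b a^-1 b a b a b a) = trace(b a b a b a b) * trace(a) - trace(b a b a b a b a)   [inverse elimination on a] = x*y*z^3 - x^2*z^2 - z^4 - 2*x*y*z + x^2 + 4*z^2 - 2
apply: trace(a^-1 b a b a b a^-1 b) = trace(b a^-1 b a b a b) * trace(a) - trace(b a^-1 b a b a b a)   [inverse elimination on a] = x^2*y^2*z^2 - x^3*y*z - 2*x*y*z^3 - x^2*y^2 + x^2*z^2 + z^4 + 4*x*y*z - 4*z^2 + 2
trace(a b a^-1 b^-1 a^-1 b a b) = trace(a^-1 b a b a b a^-1) * trace(b) - trace(a^-1 b a b a b a^-1 b)   [inverse elimination on b] = x*y*z^3 - x^2*z^2 - y^2*z^2 - z^4 + y^2 + 4*z^2 - 2
trace(b^-1 a b a^-1 b^-1 a^-1 b a) = trace(a b a^-1 b^-1 a^-1 b a) * trace(b) - trace(a b a^-1 b^-1 a^-1 b a b)   [inverse elimination on b] = x^2*y^2*z^2 - x^3*y*z - 2*x*y^3*z - 2*x*y*z^3 + x^2*y^2 + x^2*z^2 + y^4 + 2*y^2*z^2 + z^4 + 4*x*y*z - 4*y^2 - 4*z^2 + 2
apply: trace(a^-1 b^-1 a b a^-1 b^-1 a^-1 b) = trace(b^-1 a b a^-1 b^-1 a^-1 b) * trace(a) - trace(b^-1 a b a^-1 b^-1 a^-1 b a)   [inverse elimination on a] = -x^2*y^2*z^2 + x^3*y*z + 2*x*y^3*z + 2*x*y*z^3 - x^2*y^2 - x^2*z^2 - y^4 - 2*y^2*z^2 - z^4 - 4*x*y*z + x^2 + 4*y^2 + 4*z^2 - 2
use: trace(a^-2 b^-1 a b a^-1 b^-1 a^-1 b) = trace(a^-1 b^-1 a b a^-1 b^-1 a^-1 b) * trace(a) - trace(a^-1 b^-1 a b a^-1 b^-1 a^-1 b a)   [inverse elimination on a] = -x^3*y^2*z^2 + x^4*y*z + 2*x^2*y^3*z + 2*x^2*y*z^3 - x^3*y^2 - x^3*z^2 - x*y^4 - 2*x*y^2*z^2 - x*z^4 - 4*x^2*y*z + x^3 + 4*x*y^2 + 4*x*z^2 - 3*x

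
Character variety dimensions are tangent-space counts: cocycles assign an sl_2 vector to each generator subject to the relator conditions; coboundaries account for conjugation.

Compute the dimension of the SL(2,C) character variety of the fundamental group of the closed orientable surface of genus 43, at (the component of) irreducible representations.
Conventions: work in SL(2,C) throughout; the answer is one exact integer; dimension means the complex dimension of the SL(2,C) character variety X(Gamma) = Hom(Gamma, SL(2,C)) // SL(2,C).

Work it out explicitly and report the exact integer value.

Gamma = pi_1(Sigma_43) = < a_1, b_1, ..., a_43, b_43 | prod [a_i, b_i] > has 2g = 86 generators and 1 relator.
Unconstrained cocycle data is one sl_2 vector per generator (258 dimensions), cut by the relator condition d_2(z) = 0.
At an irreducible rho, H^2 = coker(d_2) vanishes (Poincare duality: H^2 is dual to H^0 = invariants = 0), so d_2 is surjective onto sl_2 and dim Z^1 = 258 - 3 = 255.
dim B^1 = 3 (coboundaries, injective at irreducible rho).
Hence dim X = 255 - 3 = 252.

252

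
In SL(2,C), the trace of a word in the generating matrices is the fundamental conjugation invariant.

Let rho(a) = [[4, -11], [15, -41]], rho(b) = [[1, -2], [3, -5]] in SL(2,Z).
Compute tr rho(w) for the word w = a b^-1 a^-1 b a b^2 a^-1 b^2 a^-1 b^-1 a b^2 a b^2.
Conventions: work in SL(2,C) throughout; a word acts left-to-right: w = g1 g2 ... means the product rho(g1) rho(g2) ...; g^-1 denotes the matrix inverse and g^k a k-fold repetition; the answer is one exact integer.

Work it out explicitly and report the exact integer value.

-41234788544650

rho(a) = [[4, -11], [15, -41]]
... * rho(b^-1) = [[-5, 2], [-3, 1]]  ->  [[13, -3], [48, -11]]
... * rho(a^-1) = [[-41, 11], [-15, 4]]  ->  [[-488, 131], [-1803, 484]]
... * rho(b) = [[1, -2], [3, -5]]  ->  [[-95, 321], [-351, 1186]]
... * rho(a) = [[4, -11], [15, -41]]  ->  [[4435, -12116], [16386, -44765]]
... * rho(b) = [[1, -2], [3, -5]]  ->  [[-31913, 51710], [-117909, 191053]]
... * rho(b) = [[1, -2], [3, -5]]  ->  [[123217, -194724], [455250, -719447]]
... * rho(a^-1) = [[-41, 11], [-15, 4]]  ->  [[-2131037, 576491], [-7873545, 2129962]]
... * rho(b) = [[1, -2], [3, -5]]  ->  [[-401564, 1379619], [-1483659, 5097280]]
... * rho(b) = [[1, -2], [3, -5]]  ->  [[3737293, -6094967], [13808181, -22519082]]
... * rho(a^-1) = [[-41, 11], [-15, 4]]  ->  [[-61804508, 16730355], [-228349191, 61813663]]
... * rho(b^-1) = [[-5, 2], [-3, 1]]  ->  [[258831475, -106878661], [956304966, -394884719]]
... * rho(a) = [[4, -11], [15, -41]]  ->  [[-567854015, 1534878876], [-2098050921, 5670918853]]
... * rho(b) = [[1, -2], [3, -5]]  ->  [[4036782613, -6538686350], [14914705638, -24158492423]]
... * rho(b) = [[1, -2], [3, -5]]  ->  [[-15579276437, 24619866524], [-57560771631, 90963050839]]
... * rho(a) = [[4, -11], [15, -41]]  ->  [[306980892112, -838042486677], [1134202676061, -3096316596458]]
... * rho(b) = [[1, -2], [3, -5]]  ->  [[-2207146567919, 3576250649161], [-8154747113313, 13213177630168]]
... * rho(b) = [[1, -2], [3, -5]]  ->  [[8521605379564, -13466960109967], [31484785777191, -49756393924214]]
tr = 8521605379564 + -49756393924214 = -41234788544650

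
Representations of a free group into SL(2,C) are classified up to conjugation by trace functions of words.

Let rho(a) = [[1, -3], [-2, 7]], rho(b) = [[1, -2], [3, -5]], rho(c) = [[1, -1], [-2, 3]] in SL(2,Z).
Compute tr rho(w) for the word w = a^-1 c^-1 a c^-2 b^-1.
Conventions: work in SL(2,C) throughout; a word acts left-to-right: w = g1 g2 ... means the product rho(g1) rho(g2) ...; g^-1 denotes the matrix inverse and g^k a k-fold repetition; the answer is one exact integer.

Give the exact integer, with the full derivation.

65

rho(a^-1) = [[7, 3], [2, 1]]
... * rho(c^-1) = [[3, 1], [2, 1]]  ->  [[27, 10], [8, 3]]
... * rho(a) = [[1, -3], [-2, 7]]  ->  [[7, -11], [2, -3]]
... * rho(c^-1) = [[3, 1], [2, 1]]  ->  [[-1, -4], [0, -1]]
... * rho(c^-1) = [[3, 1], [2, 1]]  ->  [[-11, -5], [-2, -1]]
... * rho(b^-1) = [[-5, 2], [-3, 1]]  ->  [[70, -27], [13, -5]]
tr = 70 + -5 = 65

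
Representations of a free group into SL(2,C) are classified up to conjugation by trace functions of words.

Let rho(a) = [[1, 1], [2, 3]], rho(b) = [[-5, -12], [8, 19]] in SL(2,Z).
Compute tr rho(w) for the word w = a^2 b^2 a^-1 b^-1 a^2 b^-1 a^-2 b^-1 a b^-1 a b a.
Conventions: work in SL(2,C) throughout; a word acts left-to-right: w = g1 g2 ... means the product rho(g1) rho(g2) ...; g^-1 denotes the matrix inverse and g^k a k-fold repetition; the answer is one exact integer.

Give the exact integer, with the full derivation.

rho(a) = [[1, 1], [2, 3]]
... * rho(a) = [[1, 1], [2, 3]]  ->  [[3, 4], [8, 11]]
... * rho(b) = [[-5, -12], [8, 19]]  ->  [[17, 40], [48, 113]]
... * rho(b) = [[-5, -12], [8, 19]]  ->  [[235, 556], [664, 1571]]
... * rho(a^-1) = [[3, -1], [-2, 1]]  ->  [[-407, 321], [-1150, 907]]
... * rho(b^-1) = [[19, 12], [-8, -5]]  ->  [[-10301, -6489], [-29106, -18335]]
... * rho(a) = [[1, 1], [2, 3]]  ->  [[-23279, -29768], [-65776, -84111]]
... * rho(a) = [[1, 1], [2, 3]]  ->  [[-82815, -112583], [-233998, -318109]]
... * rho(b^-1) = [[19, 12], [-8, -5]]  ->  [[-672821, -430865], [-1901090, -1217431]]
... * rho(a^-1) = [[3, -1], [-2, 1]]  ->  [[-1156733, 241956], [-3268408, 683659]]
... * rho(a^-1) = [[3, -1], [-2, 1]]  ->  [[-3954111, 1398689], [-11172542, 3952067]]
... * rho(b^-1) = [[19, 12], [-8, -5]]  ->  [[-86317621, -54442777], [-243894834, -153830839]]
... * rho(a) = [[1, 1], [2, 3]]  ->  [[-195203175, -249645952], [-551556512, -705387351]]
... * rho(b^-1) = [[19, 12], [-8, -5]]  ->  [[-1711692709, -1094208340], [-4836474920, -3091741389]]
... * rho(a) = [[1, 1], [2, 3]]  ->  [[-3900109389, -4994317729], [-11019957698, -14111699087]]
... * rho(b) = [[-5, -12], [8, 19]]  ->  [[-20453994887, -48090724183], [-57793804206, -135882790277]]
... * rho(a) = [[1, 1], [2, 3]]  ->  [[-116635443253, -164726167436], [-329559384760, -465442175037]]
tr = -116635443253 + -465442175037 = -582077618290

-582077618290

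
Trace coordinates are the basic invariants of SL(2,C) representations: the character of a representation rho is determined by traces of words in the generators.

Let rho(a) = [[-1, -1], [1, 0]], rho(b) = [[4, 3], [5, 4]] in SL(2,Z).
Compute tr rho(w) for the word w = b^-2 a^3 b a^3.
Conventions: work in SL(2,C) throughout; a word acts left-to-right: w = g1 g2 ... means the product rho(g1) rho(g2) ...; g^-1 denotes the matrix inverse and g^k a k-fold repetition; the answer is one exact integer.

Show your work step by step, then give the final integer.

rho(b^-1) = [[4, -3], [-5, 4]]
... * rho(b^-1) = [[4, -3], [-5, 4]]  ->  [[31, -24], [-40, 31]]
... * rho(a) = [[-1, -1], [1, 0]]  ->  [[-55, -31], [71, 40]]
... * rho(a) = [[-1, -1], [1, 0]]  ->  [[24, 55], [-31, -71]]
... * rho(a) = [[-1, -1], [1, 0]]  ->  [[31, -24], [-40, 31]]
... * rho(b) = [[4, 3], [5, 4]]  ->  [[4, -3], [-5, 4]]
... * rho(a) = [[-1, -1], [1, 0]]  ->  [[-7, -4], [9, 5]]
... * rho(a) = [[-1, -1], [1, 0]]  ->  [[3, 7], [-4, -9]]
... * rho(a) = [[-1, -1], [1, 0]]  ->  [[4, -3], [-5, 4]]
tr = 4 + 4 = 8

8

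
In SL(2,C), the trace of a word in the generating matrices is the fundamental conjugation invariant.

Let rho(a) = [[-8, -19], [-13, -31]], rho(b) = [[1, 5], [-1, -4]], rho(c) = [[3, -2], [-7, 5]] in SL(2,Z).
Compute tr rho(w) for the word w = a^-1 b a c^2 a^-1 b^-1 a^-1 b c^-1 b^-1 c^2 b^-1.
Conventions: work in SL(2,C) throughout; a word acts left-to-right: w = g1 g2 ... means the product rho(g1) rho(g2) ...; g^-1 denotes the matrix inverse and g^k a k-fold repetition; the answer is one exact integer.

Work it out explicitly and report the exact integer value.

-25434155693808

rho(a^-1) = [[-31, 19], [13, -8]]
... * rho(b) = [[1, 5], [-1, -4]]  ->  [[-50, -231], [21, 97]]
... * rho(a) = [[-8, -19], [-13, -31]]  ->  [[3403, 8111], [-1429, -3406]]
... * rho(c) = [[3, -2], [-7, 5]]  ->  [[-46568, 33749], [19555, -14172]]
... * rho(c) = [[3, -2], [-7, 5]]  ->  [[-375947, 261881], [157869, -109970]]
... * rho(a^-1) = [[-31, 19], [13, -8]]  ->  [[15058810, -9238041], [-6323549, 3879271]]
... * rho(b^-1) = [[-4, -5], [1, 1]]  ->  [[-69473281, -84532091], [29173467, 35497016]]
... * rho(a^-1) = [[-31, 19], [13, -8]]  ->  [[1054754528, -643735611], [-442916269, 270319745]]
... * rho(b) = [[1, 5], [-1, -4]]  ->  [[1698490139, 7848715084], [-713236014, -3295860325]]
... * rho(c^-1) = [[5, 2], [7, 3]]  ->  [[63433456283, 26943125530], [-26637202345, -11314053003]]
... * rho(b^-1) = [[-4, -5], [1, 1]]  ->  [[-226790699602, -290224155885], [95234756377, 121871958722]]
... * rho(c) = [[3, -2], [-7, 5]]  ->  [[1351196992389, -997539380221], [-567399441923, 418890280856]]
... * rho(c) = [[3, -2], [-7, 5]]  ->  [[11036366638714, -7690090885883], [-4634430291761, 3229250288126]]
... * rho(b^-1) = [[-4, -5], [1, 1]]  ->  [[-51835557440739, -62871924079453], [21766971455170, 26401401746931]]
tr = -51835557440739 + 26401401746931 = -25434155693808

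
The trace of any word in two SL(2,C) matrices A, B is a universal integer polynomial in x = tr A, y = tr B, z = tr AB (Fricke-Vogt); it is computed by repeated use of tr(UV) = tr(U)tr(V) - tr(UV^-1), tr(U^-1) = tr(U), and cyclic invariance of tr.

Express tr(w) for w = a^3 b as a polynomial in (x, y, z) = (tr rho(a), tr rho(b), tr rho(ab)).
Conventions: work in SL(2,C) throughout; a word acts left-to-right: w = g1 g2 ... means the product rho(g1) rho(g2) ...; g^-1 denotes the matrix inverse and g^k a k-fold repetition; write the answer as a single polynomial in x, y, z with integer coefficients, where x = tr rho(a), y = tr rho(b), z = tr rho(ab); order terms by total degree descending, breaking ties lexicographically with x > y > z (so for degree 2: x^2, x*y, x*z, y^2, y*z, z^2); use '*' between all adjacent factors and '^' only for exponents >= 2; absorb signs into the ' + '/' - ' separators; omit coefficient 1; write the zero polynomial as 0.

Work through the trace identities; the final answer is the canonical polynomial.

x^2*z - x*y - z

and trace(a b a) = trace(a) trace(b a) - trace(b) = x*z - y
trace(a^3 b) = trace(a) trace(a b a) - trace(a b) = x^2*z - x*y - z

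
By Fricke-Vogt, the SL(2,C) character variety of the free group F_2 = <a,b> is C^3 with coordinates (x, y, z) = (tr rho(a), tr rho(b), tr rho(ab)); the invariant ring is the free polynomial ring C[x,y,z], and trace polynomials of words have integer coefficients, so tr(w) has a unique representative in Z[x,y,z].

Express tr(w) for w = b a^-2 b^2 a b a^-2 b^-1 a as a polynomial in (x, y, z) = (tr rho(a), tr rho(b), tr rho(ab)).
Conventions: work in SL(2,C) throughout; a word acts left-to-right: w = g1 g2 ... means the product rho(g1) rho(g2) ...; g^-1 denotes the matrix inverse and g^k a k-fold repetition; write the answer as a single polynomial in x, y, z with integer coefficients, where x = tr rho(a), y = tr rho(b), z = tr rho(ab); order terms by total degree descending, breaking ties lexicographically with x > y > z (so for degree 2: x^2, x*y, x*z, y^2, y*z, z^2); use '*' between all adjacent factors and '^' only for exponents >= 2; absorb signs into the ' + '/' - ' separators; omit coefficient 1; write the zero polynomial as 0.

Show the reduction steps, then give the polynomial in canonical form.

trace(b a b) = trace(b) trace(a b) - trace(a) = y*z - x
trace(a b^3) = trace(b) trace(b a b) - trace(b a) = y^2*z - x*y - z
trace(b^2 a b^2) = trace(b) trace(a b^3) - trace(a b^2) = y^3*z - x*y^2 - 2*y*z + x
trace(a b a b) = trace(a b) trace(a b) - trace(1)   [split at repeated a] = z^2 - 2
trace(a b a) = trace(a) trace(b a) - trace(b) = x*z - y
trace(a b^2 a b) = trace(b) trace(a b a b) - trace(a b a) = y*z^2 - x*z - y
trace(a^2) = trace(a) trace(a) - trace(1) = x^2 - 2
trace(a b^2 a) = trace(b) trace(a^2 b) - trace(a^2) = x*y*z - x^2 - y^2 + 2
trace(b^2 a b^2 a) = trace(b) trace(a b^2 a b) - trace(a b^2 a) = y^2*z^2 - 2*x*y*z + x^2 - 2
trace(b^2 a b^2 a^-1) = trace(b^2 a b^2) trace(a) - trace(b^2 a b^2 a) = x*y^3*z - x^2*y^2 - y^2*z^2 + 2
trace(b a^-2 b^2 a b) = trace(b^2 a b^2 a^-1) trace(a) - trace(b^2 a b^2) = x^2*y^3*z - x^3*y^2 - x*y^2*z^2 - y^3*z + x*y^2 + 2*y*z + x
trace(b^2 a b a b) = trace(b) trace(b a b a b) - trace(b a b a) = y^2*z^2 - x*y*z - y^2 - z^2 + 2
trace(a b a b a b) = trace(b a b a) trace(b a) - trace(a b)   [split at repeated b] = z^3 - 3*z
trace(a b a b a) = trace(a) trace(b a b a) - trace(b a b) = x*z^2 - y*z - x
trace(b^2 a b a b a) = trace(b) trace(a b a b a b) - trace(a b a b a) = y*z^3 - x*z^2 - 2*y*z + x
trace(b^2 a b a b a^-1) = trace(b^2 a b a b) trace(a) - trace(b^2 a b a b a) = x*y^2*z^2 - x^2*y*z - y*z^3 - x*y^2 + 2*y*z + x
trace(b a^-2 b^2 a b a) = trace(b^2 a b a b a^-1) trace(a) - trace(b^2 a b a b) = x^2*y^2*z^2 - x^3*y*z - x*y*z^3 - x^2*y^2 - y^2*z^2 + 3*x*y*z + x^2 + y^2 + z^2 - 2
trace(b a^-2 b^2 a b a^-1) = trace(b a^-2 b^2 a b) trace(a) - trace(b a^-2 b^2 a b a) = x^3*y^3*z - x^4*y^2 - 2*x^2*y^2*z^2 + x^3*y*z - x*y^3*z + x*y*z^3 + 2*x^2*y^2 + y^2*z^2 - x*y*z - y^2 - z^2 + 2
trace(b^2 a b^2 a b) = trace(b) trace(b a b^2 a b) - trace(b a b^2 a) = y^3*z^2 - 2*x*y^2*z + x^2*y - y*z^2 + x*z - y
trace(a b^2 a b a) = trace(a) trace(b^2 a b a) - trace(b^2 a b) = x*y*z^2 - x^2*z - y^2*z + z
trace(b^2 a b^2 a b a) = trace(b) trace(a b^2 a b a b) - trace(a b^2 a b a) = y^2*z^3 - 2*x*y*z^2 + x^2*z - y^2*z + x*y - z
trace(b a b a^-1 b^2 a b) = trace(b^2 a b^2 a b) trace(a) - trace(b^2 a b^2 a b a) = x*y^3*z^2 - 2*x^2*y^2*z - y^2*z^3 + x^3*y + x*y*z^2 + y^2*z - 2*x*y + z
trace(b^2 a b a b a b) = trace(b) trace(a b a b a b^2) - trace(a b a b a b) = y^2*z^3 - x*y*z^2 - 2*y^2*z - z^3 + x*y + 3*z
trace(a b a b a b a b) = trace(b a b a b a) trace(b a) - trace(a b a b)   [split at repeated b] = z^4 - 4*z^2 + 2
trace(a b a b a b a) = trace(a) trace(b a b a b a) - trace(b a b a b) = x*z^3 - y*z^2 - 2*x*z + y
trace(b^2 a b a b a b a) = trace(b) trace(a b a b a b a b) - trace(a b a b a b a) = y*z^4 - x*z^3 - 3*y*z^2 + 2*x*z + y
trace(b a b a^-1 b^2 a b a) = trace(b^2 a b a b a b) trace(a) - trace(b^2 a b a b a b a) = x*y^2*z^3 - x^2*y*z^2 - y*z^4 - 2*x*y^2*z + x^2*y + 3*y*z^2 + x*z - y
trace(a^-1 b a b a^-1 b^2 a b) = trace(b a b a^-1 b^2 a b) trace(a) - trace(b a b a^-1 b^2 a b a) = x^2*y^3*z^2 - 2*x^3*y^2*z - 2*x*y^2*z^3 + x^4*y + 2*x^2*y*z^2 + y*z^4 + 3*x*y^2*z - 3*x^2*y - 3*y*z^2 + y
trace(a^-1 b^2 a b a^-2 b a b) = trace(a^-1 b a b a^-1 b^2 a b) trace(a) - trace(a^-1 b a b a^-1 b^2 a b a) = x^3*y^3*z^2 - 2*x^4*y^2*z - 2*x^2*y^2*z^3 + x^5*y + 2*x^3*y*z^2 - x*y^3*z^2 + x*y*z^4 + 5*x^2*y^2*z + y^2*z^3 - 4*x^3*y - 4*x*y*z^2 - y^2*z + 3*x*y - z
trace(b a b^3 a b a^-1) = trace(b a b^3 a b) trace(a) - trace(b a b^3 a b a) = x*y^3*z^2 - 2*x^2*y^2*z - y^2*z^3 + x^3*y + x^2*z + 2*y^2*z + z^3 - 2*x*y - 3*z
trace(b^2 a b a^-2 b a b) = trace(b a b^3 a b a^-1) trace(a) - trace(b a b^3 a b) = x^2*y^3*z^2 - 2*x^3*y^2*z - x*y^2*z^3 + x^4*y - y^3*z^2 + x^3*z + 4*x*y^2*z + x*z^3 - 3*x^2*y + y*z^2 - 4*x*z + y
trace(a b a^-2 b^2 a b a^-2 b) = trace(a^-1 b^2 a b a^-2 b a b) trace(a) - trace(a^-1 b^2 a b a^-2 b a b a) = x^4*y^3*z^2 - 2*x^5*y^2*z - 2*x^3*y^2*z^3 + x^6*y + 2*x^4*y*z^2 - 2*x^2*y^3*z^2 + x^2*y*z^4 + 7*x^3*y^2*z + 2*x*y^2*z^3 - 5*x^4*y - 4*x^2*y*z^2 + y^3*z^2 - x^3*z - 5*x*y^2*z - x*z^3 + 6*x^2*y - y*z^2 + 3*x*z - y
trace(b a^-2 b^2 a b a^-2 b^-1 a) = trace(a b a^-2 b^2 a b a^-2) trace(b) - trace(a b a^-2 b^2 a b a^-2 b) = -x^4*y^3*z^2 + 2*x^5*y^2*z + x^3*y^4*z + 2*x^3*y^2*z^3 - x^6*y - x^4*y^3 - 2*x^4*y*z^2 - x^2*y*z^4 - 6*x^3*y^2*z - x*y^4*z - x*y^2*z^3 + 5*x^4*y + 2*x^2*y^3 + 4*x^2*y*z^2 + x^3*z + 4*x*y^2*z + x*z^3 - 6*x^2*y - y^3 - 3*x*z + 3*y

-x^4*y^3*z^2 + 2*x^5*y^2*z + x^3*y^4*z + 2*x^3*y^2*z^3 - x^6*y - x^4*y^3 - 2*x^4*y*z^2 - x^2*y*z^4 - 6*x^3*y^2*z - x*y^4*z - x*y^2*z^3 + 5*x^4*y + 2*x^2*y^3 + 4*x^2*y*z^2 + x^3*z + 4*x*y^2*z + x*z^3 - 6*x^2*y - y^3 - 3*x*z + 3*y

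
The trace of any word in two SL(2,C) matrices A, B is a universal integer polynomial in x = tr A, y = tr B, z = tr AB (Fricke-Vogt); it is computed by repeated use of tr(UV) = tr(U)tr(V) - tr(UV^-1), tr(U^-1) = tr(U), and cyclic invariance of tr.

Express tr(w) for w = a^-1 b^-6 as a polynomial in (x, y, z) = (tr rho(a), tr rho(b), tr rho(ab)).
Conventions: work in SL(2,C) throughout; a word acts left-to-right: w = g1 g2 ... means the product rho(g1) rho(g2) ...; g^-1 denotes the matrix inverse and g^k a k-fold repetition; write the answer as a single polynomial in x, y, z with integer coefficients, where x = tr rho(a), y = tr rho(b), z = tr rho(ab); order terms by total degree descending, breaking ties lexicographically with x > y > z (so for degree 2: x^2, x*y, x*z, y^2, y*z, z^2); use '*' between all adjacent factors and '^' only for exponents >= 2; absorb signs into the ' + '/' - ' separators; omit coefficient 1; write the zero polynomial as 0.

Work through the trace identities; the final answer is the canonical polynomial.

trace(b^-1) = trace(b) = y
so trace(b^-1 a) = trace(a) trace(b) - trace(a b) = x*y - z
reduce: trace(a^-1 b^-1) = trace(b^-1) trace(a) - trace(b^-1 a) = z
reduce: trace(b^-1 a^-1 b^-1) = trace(a^-1 b^-1) trace(b) - trace(a^-1) = y*z - x
so trace(a^-1 b^-3) = trace(b^-1 a^-1 b^-1) trace(b) - trace(b^-1 a^-1) = y^2*z - x*y - z
trace(b^-2 a^-1 b^-2) = trace(a^-1 b^-3) trace(b) - trace(a^-1 b^-2) = y^3*z - x*y^2 - 2*y*z + x
trace(a^-1 b^-5) = trace(b^-2 a^-1 b^-2) trace(b) - trace(b^-2 a^-1 b^-1) = y^4*z - x*y^3 - 3*y^2*z + 2*x*y + z
reduce: trace(a^-1 b^-6) = trace(a^-1 b^-5) trace(b) - trace(a^-1 b^-4) = y^5*z - x*y^4 - 4*y^3*z + 3*x*y^2 + 3*y*z - x

y^5*z - x*y^4 - 4*y^3*z + 3*x*y^2 + 3*y*z - x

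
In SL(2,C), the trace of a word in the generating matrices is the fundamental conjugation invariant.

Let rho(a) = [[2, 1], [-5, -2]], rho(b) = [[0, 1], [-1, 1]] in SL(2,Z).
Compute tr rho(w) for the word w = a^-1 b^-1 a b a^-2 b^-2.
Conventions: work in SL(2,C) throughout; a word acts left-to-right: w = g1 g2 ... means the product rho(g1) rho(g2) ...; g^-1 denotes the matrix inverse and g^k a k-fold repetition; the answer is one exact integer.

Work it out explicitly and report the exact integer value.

62

rho(a^-1) = [[-2, -1], [5, 2]]
... * rho(b^-1) = [[1, -1], [1, 0]]  ->  [[-3, 2], [7, -5]]
... * rho(a) = [[2, 1], [-5, -2]]  ->  [[-16, -7], [39, 17]]
... * rho(b) = [[0, 1], [-1, 1]]  ->  [[7, -23], [-17, 56]]
... * rho(a^-1) = [[-2, -1], [5, 2]]  ->  [[-129, -53], [314, 129]]
... * rho(a^-1) = [[-2, -1], [5, 2]]  ->  [[-7, 23], [17, -56]]
... * rho(b^-1) = [[1, -1], [1, 0]]  ->  [[16, 7], [-39, -17]]
... * rho(b^-1) = [[1, -1], [1, 0]]  ->  [[23, -16], [-56, 39]]
tr = 23 + 39 = 62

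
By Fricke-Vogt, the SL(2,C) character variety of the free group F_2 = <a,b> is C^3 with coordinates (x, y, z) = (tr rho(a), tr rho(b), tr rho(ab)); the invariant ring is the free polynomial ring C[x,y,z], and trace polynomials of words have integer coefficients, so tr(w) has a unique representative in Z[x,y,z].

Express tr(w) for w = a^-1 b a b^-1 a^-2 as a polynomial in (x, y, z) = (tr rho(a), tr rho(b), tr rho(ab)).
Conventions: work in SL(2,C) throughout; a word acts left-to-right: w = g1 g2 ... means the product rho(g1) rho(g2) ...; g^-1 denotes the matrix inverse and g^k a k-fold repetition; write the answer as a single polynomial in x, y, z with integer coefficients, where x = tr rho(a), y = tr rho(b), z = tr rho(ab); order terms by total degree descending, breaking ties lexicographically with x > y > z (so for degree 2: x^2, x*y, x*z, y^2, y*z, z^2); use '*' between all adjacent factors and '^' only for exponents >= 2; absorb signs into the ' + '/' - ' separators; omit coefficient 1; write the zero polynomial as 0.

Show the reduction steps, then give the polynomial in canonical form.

-x^3*y*z + x^4 + x^2*y^2 + x^2*z^2 + x*y*z - 4*x^2 - y^2 - z^2 + 2

trace(b a b) = trace(b)*trace(a b) - trace(a)  (reduce the b square) = y*z - x
reduce: trace(b a b a) = trace(b a)*trace(b a) - trace(1)  (split on b) = z^2 - 2
trace(a^-1 b a b) = trace(b a b)*trace(a) - trace(b a b a)  (eliminate a^-1) = x*y*z - x^2 - z^2 + 2
reduce: trace(b a b^-1 a^-1) = trace(a^-1 b a)*trace(b) - trace(a^-1 b a b)  (eliminate b^-1) = -x*y*z + x^2 + y^2 + z^2 - 2
reduce: trace(b a b^-1 a^-2) = trace(b a b^-1 a^-1)*trace(a) - trace(b a b^-1)  (eliminate a^-1) = -x^2*y*z + x^3 + x*y^2 + x*z^2 - 3*x
reduce: trace(a^-1 b a b^-1 a^-2) = trace(b a b^-1 a^-2)*trace(a) - trace(b a b^-1 a^-1)  (eliminate a^-1) = -x^3*y*z + x^4 + x^2*y^2 + x^2*z^2 + x*y*z - 4*x^2 - y^2 - z^2 + 2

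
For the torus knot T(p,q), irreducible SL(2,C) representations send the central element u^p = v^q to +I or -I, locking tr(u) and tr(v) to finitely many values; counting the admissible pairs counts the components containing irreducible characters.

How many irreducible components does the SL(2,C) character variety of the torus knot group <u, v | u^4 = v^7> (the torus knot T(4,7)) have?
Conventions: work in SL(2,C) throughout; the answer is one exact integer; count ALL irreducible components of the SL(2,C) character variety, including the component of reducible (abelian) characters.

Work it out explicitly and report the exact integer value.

10

Gamma = < u, v | u^4 = v^7 > (torus knot T(4,7)); the central element u^4 = v^7 acts as +I or -I in any irreducible SL(2,C) representation.
This locks tr(u) to 2*cos(pi*alpha/4), alpha in 1..3, and tr(v) to 2*cos(pi*beta/7), beta in 1..6, on each component of irreducible characters.
The two central values (-1)^alpha I and (-1)^beta I must be the same matrix, so alpha and beta share a parity.
count pairs: odd alpha (2 choices) x odd beta (3), plus even alpha (1) x even beta (3): 2*3 + 1*3 = 9.
That is 9 components of irreducible characters, and with the reducible (abelian) component the total is 10.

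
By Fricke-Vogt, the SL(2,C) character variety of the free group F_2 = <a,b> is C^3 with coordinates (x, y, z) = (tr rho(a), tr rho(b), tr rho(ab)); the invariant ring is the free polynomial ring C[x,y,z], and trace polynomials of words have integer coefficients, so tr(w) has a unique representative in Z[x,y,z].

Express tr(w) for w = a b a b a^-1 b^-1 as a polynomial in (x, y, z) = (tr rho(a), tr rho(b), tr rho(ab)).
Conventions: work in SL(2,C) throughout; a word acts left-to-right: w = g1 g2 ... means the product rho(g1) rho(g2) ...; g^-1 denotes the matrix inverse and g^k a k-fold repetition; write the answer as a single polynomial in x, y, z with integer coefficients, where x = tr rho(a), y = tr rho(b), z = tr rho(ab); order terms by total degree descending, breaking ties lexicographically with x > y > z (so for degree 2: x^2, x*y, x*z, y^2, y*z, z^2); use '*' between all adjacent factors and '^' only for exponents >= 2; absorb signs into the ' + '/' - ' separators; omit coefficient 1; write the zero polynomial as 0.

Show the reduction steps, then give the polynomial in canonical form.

-x*y*z^2 + x^2*z + y^2*z + z^3 - 3*z

tr(a b a) = tr(a)*tr(b a) - tr(b) = x*z - y
reduce: tr(b a b a) = tr(a b)*tr(a b) - tr(1)   [split at repeated a] = z^2 - 2
so tr(b a b) = tr(b)*tr(a b) - tr(a) = y*z - x
so tr(a b a b a) = tr(a)*tr(b a b a) - tr(b a b) = x*z^2 - y*z - x
so tr(a b a b a b) = tr(a b a b)*tr(a b) - tr(b a)   [split at repeated a] = z^3 - 3*z
reduce: tr(b^-1 a b a b a) = tr(a b a b a)*tr(b) - tr(a b a b a b) = x*y*z^2 - y^2*z - z^3 - x*y + 3*z
so tr(a b a b a^-1 b^-1) = tr(b^-1 a b a b)*tr(a) - tr(b^-1 a b a b a) = -x*y*z^2 + x^2*z + y^2*z + z^3 - 3*z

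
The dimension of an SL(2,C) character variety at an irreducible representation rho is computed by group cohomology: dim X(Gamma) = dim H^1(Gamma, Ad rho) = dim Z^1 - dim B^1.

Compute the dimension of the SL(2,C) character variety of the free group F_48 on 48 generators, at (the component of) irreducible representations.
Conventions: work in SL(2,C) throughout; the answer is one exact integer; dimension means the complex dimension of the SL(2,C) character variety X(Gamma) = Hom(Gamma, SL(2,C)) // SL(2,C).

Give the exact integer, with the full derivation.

141

Gamma = F_48 has 48 generators and no relators.
Z^1(Gamma, Ad rho) = (sl_2)^48: a cocycle is a free choice of one sl_2 vector per generator, so dim Z^1 = 3*48 = 144.
At an irreducible rho the centralizer of the image in sl_2 is 0, so the coboundary map sl_2 -> Z^1 is injective: dim B^1 = 3.
dim H^1 = 144 - 3 = 141, which is dim X.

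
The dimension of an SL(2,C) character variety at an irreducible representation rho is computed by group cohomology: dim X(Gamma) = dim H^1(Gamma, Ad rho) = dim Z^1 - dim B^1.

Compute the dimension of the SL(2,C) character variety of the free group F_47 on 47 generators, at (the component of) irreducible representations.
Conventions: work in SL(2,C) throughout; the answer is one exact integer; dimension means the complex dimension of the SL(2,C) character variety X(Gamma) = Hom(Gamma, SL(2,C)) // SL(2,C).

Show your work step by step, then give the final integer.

138

Here Gamma is free of rank 47 — no relator constrains a cocycle.
A cocycle picks one sl_2 vector per generator freely, giving dim Z^1 = 3*47 = 141.
Irreducibility makes the coboundary map sl_2 -> Z^1 injective (trivial centralizer), so dim B^1 = 3.
dim H^1 = 141 - 3 = 138, which is dim X.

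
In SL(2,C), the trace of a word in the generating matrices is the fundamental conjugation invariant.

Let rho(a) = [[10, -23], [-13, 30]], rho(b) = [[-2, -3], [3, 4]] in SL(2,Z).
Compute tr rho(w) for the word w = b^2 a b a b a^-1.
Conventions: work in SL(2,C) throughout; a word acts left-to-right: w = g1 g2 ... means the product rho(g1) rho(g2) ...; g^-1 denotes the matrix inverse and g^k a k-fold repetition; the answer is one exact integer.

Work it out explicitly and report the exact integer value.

rho(b) = [[-2, -3], [3, 4]]
... * rho(b) = [[-2, -3], [3, 4]]  ->  [[-5, -6], [6, 7]]
... * rho(a) = [[10, -23], [-13, 30]]  ->  [[28, -65], [-31, 72]]
... * rho(b) = [[-2, -3], [3, 4]]  ->  [[-251, -344], [278, 381]]
... * rho(a) = [[10, -23], [-13, 30]]  ->  [[1962, -4547], [-2173, 5036]]
... * rho(b) = [[-2, -3], [3, 4]]  ->  [[-17565, -24074], [19454, 26663]]
... * rho(a^-1) = [[30, 23], [13, 10]]  ->  [[-839912, -644735], [930239, 714072]]
tr = -839912 + 714072 = -125840

-125840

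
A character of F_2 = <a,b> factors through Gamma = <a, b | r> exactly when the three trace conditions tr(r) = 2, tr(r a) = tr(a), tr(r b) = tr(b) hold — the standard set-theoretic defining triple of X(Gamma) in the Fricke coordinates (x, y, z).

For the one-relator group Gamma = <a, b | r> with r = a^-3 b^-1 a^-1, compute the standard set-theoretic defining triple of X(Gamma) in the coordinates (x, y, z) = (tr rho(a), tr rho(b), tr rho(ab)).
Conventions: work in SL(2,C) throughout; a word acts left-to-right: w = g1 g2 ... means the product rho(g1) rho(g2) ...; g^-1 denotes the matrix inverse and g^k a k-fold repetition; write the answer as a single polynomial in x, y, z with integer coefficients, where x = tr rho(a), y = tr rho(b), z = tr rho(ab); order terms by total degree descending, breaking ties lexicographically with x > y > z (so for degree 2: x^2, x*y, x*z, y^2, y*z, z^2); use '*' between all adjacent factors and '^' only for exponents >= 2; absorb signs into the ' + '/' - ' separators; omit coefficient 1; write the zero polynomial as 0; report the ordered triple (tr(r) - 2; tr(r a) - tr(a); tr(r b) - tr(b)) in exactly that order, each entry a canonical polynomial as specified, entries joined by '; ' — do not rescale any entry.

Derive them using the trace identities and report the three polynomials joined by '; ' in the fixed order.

x^3*z - x^2*y - 2*x*z + y - 2; x^2*z - x*y - x - z; x^3*y*z - x^2*y^2 - x^2*z^2 - x*y*z + x^2 + y^2 + z^2 - y - 2

tr(b^-1) = tr(b) = y
tr(b^-1 a) = tr(a) tr(b) - tr(a b) = x*y - z
tr(a^-1 b^-1) = tr(b^-1) tr(a) - tr(b^-1 a) = z
tr(b^-1 a^-2) = tr(a^-1 b^-1) tr(a) - tr(a^-1 b^-1 a) = x*z - y
tr(b^-1 a^-3) = tr(b^-1 a^-2) tr(a) - tr(b^-1 a^-1) = x^2*z - x*y - z
tr(a^-3 b^-1 a^-1) = tr(b^-1 a^-3) tr(a) - tr(b^-1 a^-2) = x^3*z - x^2*y - 2*x*z + y
tr(a^-1 b a^-1) = tr(b a^-1) tr(a) - tr(b) = x^2*y - x*z - y
tr(a^-1 b a^-2) = tr(a^-1 b a^-1) tr(a) - tr(a^-1 b) = x^3*y - x^2*z - 2*x*y + z
tr(b^2) = tr(b) tr(b) - tr(1) = y^2 - 2
tr(b^2 a) = tr(b) tr(a b) - tr(a) = y*z - x
tr(b a^-1 b) = tr(b^2) tr(a) - tr(b^2 a) = x*y^2 - y*z - x
tr(b a b a) = tr(b a) tr(b a) - tr(1) = z^2 - 2
tr(b a^-1 b a) = tr(b a b) tr(a) - tr(b a b a) = x*y*z - x^2 - z^2 + 2
tr(a^-1 b a^-1 b) = tr(b a^-1 b) tr(a) - tr(b a^-1 b a) = x^2*y^2 - 2*x*y*z + z^2 - 2
tr(a^-1 b a^-2 b) = tr(a^-1 b a^-1 b) tr(a) - tr(a^-1 b a^-1 b a) = x^3*y^2 - 2*x^2*y*z - x*y^2 + x*z^2 + y*z - x
tr(b^-1 a^-1 b a^-2) = tr(a^-1 b a^-2) tr(b) - tr(a^-1 b a^-2 b) = x^2*y*z - x*y^2 - x*z^2 + x
tr(b a b^-1 a) = tr(a b a) tr(b) - tr(a b a b) = x*y*z - y^2 - z^2 + 2
tr(b^-1 a^-1 b a) = tr(b a b^-1) tr(a) - tr(b a b^-1 a) = -x*y*z + x^2 + y^2 + z^2 - 2
tr(b^-1 a^-1 b a^-1) = tr(b^-1 a^-1 b) tr(a) - tr(b^-1 a^-1 b a) = x*y*z - y^2 - z^2 + 2
tr(a^-3 b^-1 a^-1 b) = tr(b^-1 a^-1 b a^-2) tr(a) - tr(b^-1 a^-1 b a^-1) = x^3*y*z - x^2*y^2 - x^2*z^2 - x*y*z + x^2 + y^2 + z^2 - 2
assemble the triple (tr(r) - 2; tr(r a) - x; tr(r b) - y)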